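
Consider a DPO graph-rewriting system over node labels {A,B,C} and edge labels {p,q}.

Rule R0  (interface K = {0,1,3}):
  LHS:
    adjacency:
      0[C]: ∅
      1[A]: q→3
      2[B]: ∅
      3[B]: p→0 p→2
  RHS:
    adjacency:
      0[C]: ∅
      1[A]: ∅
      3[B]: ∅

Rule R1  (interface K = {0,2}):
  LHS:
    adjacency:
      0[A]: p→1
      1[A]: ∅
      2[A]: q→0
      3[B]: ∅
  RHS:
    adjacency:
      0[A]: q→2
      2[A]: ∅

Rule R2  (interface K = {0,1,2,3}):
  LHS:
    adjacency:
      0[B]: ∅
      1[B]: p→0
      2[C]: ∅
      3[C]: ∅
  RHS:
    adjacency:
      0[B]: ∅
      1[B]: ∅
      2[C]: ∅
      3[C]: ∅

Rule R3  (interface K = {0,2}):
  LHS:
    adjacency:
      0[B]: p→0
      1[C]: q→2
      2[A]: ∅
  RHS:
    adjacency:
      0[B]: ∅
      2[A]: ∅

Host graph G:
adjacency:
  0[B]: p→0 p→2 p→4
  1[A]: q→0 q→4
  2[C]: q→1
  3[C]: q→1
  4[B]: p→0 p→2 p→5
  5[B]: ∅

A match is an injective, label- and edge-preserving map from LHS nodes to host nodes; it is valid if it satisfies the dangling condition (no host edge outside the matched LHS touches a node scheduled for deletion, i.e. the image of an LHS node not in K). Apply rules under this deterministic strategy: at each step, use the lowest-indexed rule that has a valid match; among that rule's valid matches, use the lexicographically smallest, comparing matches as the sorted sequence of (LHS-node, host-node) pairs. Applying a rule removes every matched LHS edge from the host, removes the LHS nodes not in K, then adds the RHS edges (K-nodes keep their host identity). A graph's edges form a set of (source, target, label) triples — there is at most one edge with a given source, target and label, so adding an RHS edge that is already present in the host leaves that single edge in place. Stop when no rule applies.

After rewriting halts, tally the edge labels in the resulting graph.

start.  V:6 E:10  edges: 0-p->0 0-p->2 0-p->4 1-q->0 1-q->4 2-q->1 3-q->1 4-p->0 4-p->2 4-p->5
1. fire R0 via {0↦2, 1↦1, 2↦5, 3↦4}  →  V:5 E:7  edges: 0-p->0 0-p->2 0-p->4 1-q->0 2-q->1 3-q->1 4-p->0
2. fire R2 via {0↦0, 1↦4, 2↦2, 3↦3}  →  V:5 E:6  edges: 0-p->0 0-p->2 0-p->4 1-q->0 2-q->1 3-q->1
3. fire R0 via {0↦2, 1↦1, 2↦4, 3↦0}  →  V:4 E:3  edges: 0-p->0 2-q->1 3-q->1
4. fire R3 via {0↦0, 1↦2, 2↦1}  →  V:3 E:1  edges: 3-q->1
normal form: no rule applies after step 4
NF edges: [(3, 1, 'q')]

Answer: q:1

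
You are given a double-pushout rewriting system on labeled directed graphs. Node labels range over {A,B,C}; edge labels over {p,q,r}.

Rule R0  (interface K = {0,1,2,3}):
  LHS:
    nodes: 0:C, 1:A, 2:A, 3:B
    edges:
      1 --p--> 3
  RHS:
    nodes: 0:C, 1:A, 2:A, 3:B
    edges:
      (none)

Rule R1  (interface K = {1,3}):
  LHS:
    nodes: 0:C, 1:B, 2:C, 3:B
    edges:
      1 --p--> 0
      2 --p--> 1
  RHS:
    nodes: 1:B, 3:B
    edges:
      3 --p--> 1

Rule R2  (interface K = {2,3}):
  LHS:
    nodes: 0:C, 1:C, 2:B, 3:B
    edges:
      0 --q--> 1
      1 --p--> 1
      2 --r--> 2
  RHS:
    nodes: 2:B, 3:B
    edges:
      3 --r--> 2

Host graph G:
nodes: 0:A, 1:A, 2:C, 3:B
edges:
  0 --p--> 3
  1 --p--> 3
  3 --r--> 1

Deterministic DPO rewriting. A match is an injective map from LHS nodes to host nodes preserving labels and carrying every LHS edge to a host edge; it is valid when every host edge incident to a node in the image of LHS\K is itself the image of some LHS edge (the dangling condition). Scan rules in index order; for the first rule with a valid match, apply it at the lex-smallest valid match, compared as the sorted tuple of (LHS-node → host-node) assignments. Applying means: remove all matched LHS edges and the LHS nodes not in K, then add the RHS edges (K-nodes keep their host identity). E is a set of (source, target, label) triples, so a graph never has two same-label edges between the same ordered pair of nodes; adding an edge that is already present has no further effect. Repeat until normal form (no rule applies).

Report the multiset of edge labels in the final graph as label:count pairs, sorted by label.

Answer: r:1

Rewrite trace:
initial: |V|=4 |E|=3  E = 0-p->3 1-p->3 3-r->1
step 1: apply R0 at {0↦2, 1↦0, 2↦1, 3↦3}  → |V|=4 |E|=2  E = 1-p->3 3-r->1
step 2: apply R0 at {0↦2, 1↦1, 2↦0, 3↦3}  → |V|=4 |E|=1  E = 3-r->1
normal form: no rule applies after step 2
NF edges: [(3, 1, 'r')]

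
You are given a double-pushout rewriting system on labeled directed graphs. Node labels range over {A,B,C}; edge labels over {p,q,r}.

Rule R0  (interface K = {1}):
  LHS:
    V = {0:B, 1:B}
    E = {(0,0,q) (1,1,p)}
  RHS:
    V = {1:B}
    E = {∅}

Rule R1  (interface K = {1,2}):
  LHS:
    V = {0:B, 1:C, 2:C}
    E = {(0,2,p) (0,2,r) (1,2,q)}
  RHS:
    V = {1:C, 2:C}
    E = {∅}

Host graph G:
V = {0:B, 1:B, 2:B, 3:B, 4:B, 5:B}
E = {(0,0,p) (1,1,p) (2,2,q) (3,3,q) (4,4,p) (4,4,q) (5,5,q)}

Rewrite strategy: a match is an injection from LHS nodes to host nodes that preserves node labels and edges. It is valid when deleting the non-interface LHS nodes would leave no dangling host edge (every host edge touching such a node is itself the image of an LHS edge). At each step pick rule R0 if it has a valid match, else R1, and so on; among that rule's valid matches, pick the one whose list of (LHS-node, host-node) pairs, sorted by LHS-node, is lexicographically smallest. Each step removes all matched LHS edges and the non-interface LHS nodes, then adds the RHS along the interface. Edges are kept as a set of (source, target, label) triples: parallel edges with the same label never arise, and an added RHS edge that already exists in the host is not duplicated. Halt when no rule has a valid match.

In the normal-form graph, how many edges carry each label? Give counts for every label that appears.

[0] host  ⇒  6 nodes, 7 edges  {0-p->0 1-p->1 2-q->2 3-q->3 4-p->4 4-q->4 5-q->5}
[1] R0 @ {0↦2, 1↦0}  ⇒  5 nodes, 5 edges  {1-p->1 3-q->3 4-p->4 4-q->4 5-q->5}
[2] R0 @ {0↦3, 1↦1}  ⇒  4 nodes, 3 edges  {4-p->4 4-q->4 5-q->5}
[3] R0 @ {0↦5, 1↦4}  ⇒  3 nodes, 1 edges  {4-q->4}
normal form: no rule applies after step 3
NF edges: [(4, 4, 'q')]

Answer: q:1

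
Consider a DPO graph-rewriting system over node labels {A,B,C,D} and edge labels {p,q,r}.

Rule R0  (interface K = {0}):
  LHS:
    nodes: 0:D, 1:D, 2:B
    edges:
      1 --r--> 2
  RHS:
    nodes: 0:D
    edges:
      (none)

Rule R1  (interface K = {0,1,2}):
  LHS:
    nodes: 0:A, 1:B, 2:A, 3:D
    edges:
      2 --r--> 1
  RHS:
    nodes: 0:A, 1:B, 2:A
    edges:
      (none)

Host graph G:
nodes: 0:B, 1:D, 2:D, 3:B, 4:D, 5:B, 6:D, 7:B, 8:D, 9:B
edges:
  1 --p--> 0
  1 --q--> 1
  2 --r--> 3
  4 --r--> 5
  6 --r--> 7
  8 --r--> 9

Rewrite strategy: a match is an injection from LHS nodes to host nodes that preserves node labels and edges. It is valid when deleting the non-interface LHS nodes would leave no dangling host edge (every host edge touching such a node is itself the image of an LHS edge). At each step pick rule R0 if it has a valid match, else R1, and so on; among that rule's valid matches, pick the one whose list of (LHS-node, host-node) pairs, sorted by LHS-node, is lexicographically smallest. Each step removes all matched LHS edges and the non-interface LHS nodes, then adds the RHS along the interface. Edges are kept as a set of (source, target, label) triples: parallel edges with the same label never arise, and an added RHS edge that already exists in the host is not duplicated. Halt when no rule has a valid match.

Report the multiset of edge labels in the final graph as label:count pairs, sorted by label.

[0] host  ⇒  10 nodes, 6 edges  {1-p->0 1-q->1 2-r->3 4-r->5 6-r->7 8-r->9}
[1] R0 @ {0↦1, 1↦2, 2↦3}  ⇒  8 nodes, 5 edges  {1-p->0 1-q->1 4-r->5 6-r->7 8-r->9}
[2] R0 @ {0↦1, 1↦4, 2↦5}  ⇒  6 nodes, 4 edges  {1-p->0 1-q->1 6-r->7 8-r->9}
[3] R0 @ {0↦1, 1↦6, 2↦7}  ⇒  4 nodes, 3 edges  {1-p->0 1-q->1 8-r->9}
[4] R0 @ {0↦1, 1↦8, 2↦9}  ⇒  2 nodes, 2 edges  {1-p->0 1-q->1}
normal form: no rule applies after step 4
NF edges: [(1, 0, 'p'), (1, 1, 'q')]

Answer: p:1 q:1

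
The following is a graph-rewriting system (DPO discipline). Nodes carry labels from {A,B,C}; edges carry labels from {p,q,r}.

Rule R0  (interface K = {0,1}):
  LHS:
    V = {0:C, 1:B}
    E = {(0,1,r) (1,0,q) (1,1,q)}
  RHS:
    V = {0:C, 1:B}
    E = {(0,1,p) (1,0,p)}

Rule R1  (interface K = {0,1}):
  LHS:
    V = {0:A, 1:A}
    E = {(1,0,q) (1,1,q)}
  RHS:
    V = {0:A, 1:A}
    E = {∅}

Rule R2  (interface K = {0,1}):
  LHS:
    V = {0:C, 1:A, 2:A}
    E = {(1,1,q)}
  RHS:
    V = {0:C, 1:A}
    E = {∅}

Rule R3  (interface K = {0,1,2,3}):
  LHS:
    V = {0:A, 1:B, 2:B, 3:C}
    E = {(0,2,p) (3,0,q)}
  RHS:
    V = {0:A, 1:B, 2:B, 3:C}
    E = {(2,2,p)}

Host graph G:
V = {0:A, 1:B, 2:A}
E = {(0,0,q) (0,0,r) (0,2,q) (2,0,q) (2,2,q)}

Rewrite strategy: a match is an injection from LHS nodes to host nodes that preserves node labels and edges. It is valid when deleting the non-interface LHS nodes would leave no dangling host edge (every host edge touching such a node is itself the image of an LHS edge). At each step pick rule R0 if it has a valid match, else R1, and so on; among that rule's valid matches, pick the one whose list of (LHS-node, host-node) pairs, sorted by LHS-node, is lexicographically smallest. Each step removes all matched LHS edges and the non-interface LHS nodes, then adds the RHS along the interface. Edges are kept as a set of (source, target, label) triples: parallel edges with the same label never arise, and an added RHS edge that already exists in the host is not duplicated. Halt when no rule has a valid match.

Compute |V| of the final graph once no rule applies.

[0] host  ⇒  3 nodes, 5 edges  {0-q->0 0-r->0 0-q->2 2-q->0 2-q->2}
[1] R1 @ {0↦0, 1↦2}  ⇒  3 nodes, 3 edges  {0-q->0 0-r->0 0-q->2}
[2] R1 @ {0↦2, 1↦0}  ⇒  3 nodes, 1 edges  {0-r->0}
halt: no rule applies after step 2
NF nodes: {0:A, 1:B, 2:A}

Answer: 3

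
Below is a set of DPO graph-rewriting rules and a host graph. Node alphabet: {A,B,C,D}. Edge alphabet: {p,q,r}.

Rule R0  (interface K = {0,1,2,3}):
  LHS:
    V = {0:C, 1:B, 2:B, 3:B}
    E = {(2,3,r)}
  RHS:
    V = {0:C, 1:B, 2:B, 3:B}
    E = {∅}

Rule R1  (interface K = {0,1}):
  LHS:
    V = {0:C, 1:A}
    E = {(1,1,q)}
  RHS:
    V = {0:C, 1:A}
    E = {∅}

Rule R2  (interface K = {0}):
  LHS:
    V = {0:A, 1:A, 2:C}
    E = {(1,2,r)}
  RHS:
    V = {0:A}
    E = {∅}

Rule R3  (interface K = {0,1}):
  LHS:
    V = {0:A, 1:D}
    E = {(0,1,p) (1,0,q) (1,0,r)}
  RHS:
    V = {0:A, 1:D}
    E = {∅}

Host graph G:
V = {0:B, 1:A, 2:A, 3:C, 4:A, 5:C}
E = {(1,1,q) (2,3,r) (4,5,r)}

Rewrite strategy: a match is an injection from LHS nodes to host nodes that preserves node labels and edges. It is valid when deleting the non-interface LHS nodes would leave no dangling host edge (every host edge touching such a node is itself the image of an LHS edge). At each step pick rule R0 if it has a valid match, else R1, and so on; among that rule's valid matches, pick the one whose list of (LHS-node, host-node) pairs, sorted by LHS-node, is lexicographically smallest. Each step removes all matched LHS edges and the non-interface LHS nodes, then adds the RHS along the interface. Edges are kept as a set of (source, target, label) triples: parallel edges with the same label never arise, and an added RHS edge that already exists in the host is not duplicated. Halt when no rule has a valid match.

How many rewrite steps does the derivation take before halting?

start.  V:6 E:3  edges: 1-q->1 2-r->3 4-r->5
1. fire R1 via {0↦3, 1↦1}  →  V:6 E:2  edges: 2-r->3 4-r->5
2. fire R2 via {0↦1, 1↦2, 2↦3}  →  V:4 E:1  edges: 4-r->5
3. fire R2 via {0↦1, 1↦4, 2↦5}  →  V:2 E:0  edges: ∅
final graph: no rule applies after step 3

Answer: 3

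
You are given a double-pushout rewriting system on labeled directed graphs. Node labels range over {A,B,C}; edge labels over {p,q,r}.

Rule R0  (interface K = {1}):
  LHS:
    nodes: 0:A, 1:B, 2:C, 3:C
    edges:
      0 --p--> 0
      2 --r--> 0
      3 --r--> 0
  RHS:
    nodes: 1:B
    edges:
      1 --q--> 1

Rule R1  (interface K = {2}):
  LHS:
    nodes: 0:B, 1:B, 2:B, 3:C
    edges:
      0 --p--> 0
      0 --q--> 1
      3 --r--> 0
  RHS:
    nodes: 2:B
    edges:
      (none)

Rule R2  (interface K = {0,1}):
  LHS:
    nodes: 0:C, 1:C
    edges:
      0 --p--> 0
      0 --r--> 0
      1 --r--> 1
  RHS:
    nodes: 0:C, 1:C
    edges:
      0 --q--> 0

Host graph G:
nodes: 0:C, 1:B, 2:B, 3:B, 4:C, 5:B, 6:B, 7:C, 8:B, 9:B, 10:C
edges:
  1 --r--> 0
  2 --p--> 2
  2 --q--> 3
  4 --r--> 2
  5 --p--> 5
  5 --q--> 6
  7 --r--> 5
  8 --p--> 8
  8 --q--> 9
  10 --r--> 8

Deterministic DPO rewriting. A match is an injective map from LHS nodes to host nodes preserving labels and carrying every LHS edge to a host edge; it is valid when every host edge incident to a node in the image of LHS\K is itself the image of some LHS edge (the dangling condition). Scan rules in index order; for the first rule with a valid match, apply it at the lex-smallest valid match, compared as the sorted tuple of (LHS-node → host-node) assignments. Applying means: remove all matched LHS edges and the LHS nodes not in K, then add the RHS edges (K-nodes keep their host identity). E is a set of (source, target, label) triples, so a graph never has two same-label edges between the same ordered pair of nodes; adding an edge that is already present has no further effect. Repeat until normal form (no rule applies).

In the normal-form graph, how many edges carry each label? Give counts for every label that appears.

start.  V:11 E:10  edges: 1-r->0 2-p->2 2-q->3 4-r->2 5-p->5 5-q->6 7-r->5 8-p->8 8-q->9 10-r->8
1. fire R1 via {0↦2, 1↦3, 2↦1, 3↦4}  →  V:8 E:7  edges: 1-r->0 5-p->5 5-q->6 7-r->5 8-p->8 8-q->9 10-r->8
2. fire R1 via {0↦5, 1↦6, 2↦1, 3↦7}  →  V:5 E:4  edges: 1-r->0 8-p->8 8-q->9 10-r->8
3. fire R1 via {0↦8, 1↦9, 2↦1, 3↦10}  →  V:2 E:1  edges: 1-r->0
halt: no rule applies after step 3
NF edges: [(1, 0, 'r')]

Answer: r:1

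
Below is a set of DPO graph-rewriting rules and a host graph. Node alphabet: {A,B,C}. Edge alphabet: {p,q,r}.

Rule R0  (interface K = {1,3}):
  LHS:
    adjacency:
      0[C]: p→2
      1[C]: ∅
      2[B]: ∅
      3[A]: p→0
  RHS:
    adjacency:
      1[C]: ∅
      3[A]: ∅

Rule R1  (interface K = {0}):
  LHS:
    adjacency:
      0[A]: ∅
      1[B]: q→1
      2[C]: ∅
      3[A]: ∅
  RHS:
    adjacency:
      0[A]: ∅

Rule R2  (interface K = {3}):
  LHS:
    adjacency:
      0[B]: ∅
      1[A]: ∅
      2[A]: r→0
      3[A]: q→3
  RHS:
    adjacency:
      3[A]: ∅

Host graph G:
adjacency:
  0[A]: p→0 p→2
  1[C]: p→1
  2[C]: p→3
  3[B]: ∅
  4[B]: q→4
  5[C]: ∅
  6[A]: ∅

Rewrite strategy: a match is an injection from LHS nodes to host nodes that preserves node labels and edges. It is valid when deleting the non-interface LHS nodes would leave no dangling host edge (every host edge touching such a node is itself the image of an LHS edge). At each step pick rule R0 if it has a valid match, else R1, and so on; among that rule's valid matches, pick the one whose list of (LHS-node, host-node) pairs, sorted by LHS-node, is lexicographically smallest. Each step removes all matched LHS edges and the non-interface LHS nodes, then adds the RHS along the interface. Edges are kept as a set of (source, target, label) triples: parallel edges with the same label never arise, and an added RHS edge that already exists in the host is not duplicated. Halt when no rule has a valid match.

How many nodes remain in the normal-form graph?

start.  V:7 E:5  edges: 0-p->0 0-p->2 1-p->1 2-p->3 4-q->4
1. fire R0 via {0↦2, 1↦1, 2↦3, 3↦0}  →  V:5 E:3  edges: 0-p->0 1-p->1 4-q->4
2. fire R1 via {0↦0, 1↦4, 2↦5, 3↦6}  →  V:2 E:2  edges: 0-p->0 1-p->1
normal form: no rule applies after step 2
NF nodes: {0:A, 1:C}

Answer: 2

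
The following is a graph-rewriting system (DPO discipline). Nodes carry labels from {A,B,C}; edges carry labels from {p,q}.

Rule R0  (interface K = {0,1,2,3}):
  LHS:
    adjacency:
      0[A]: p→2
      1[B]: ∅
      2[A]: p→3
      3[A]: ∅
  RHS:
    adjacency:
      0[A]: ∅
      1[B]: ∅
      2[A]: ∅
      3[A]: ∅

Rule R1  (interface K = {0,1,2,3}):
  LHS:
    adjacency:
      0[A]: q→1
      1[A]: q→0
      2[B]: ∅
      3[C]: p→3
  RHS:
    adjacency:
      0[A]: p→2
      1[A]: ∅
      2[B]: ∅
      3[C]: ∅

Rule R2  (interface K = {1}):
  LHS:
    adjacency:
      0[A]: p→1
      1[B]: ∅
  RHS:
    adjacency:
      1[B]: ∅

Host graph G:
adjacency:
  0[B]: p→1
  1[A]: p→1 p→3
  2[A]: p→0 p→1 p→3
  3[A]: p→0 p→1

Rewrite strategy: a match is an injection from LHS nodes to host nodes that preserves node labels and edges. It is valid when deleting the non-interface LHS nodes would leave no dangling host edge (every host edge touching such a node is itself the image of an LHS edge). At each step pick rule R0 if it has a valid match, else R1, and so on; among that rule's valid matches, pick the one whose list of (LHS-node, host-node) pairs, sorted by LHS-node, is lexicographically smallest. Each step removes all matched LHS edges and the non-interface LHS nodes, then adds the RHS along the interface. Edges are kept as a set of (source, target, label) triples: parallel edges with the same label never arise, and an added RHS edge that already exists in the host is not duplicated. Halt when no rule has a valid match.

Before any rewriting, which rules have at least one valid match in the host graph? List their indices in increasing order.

Answer: [R0]

Steps:
R0: 2 valid matches — {0↦2, 1↦0, 2↦1, 3↦3}, {0↦2, 1↦0, 2↦3, 3↦1}
R1: no valid match — LHS pattern not found
R2: no valid match — 2 raw matches, all fail dangling condition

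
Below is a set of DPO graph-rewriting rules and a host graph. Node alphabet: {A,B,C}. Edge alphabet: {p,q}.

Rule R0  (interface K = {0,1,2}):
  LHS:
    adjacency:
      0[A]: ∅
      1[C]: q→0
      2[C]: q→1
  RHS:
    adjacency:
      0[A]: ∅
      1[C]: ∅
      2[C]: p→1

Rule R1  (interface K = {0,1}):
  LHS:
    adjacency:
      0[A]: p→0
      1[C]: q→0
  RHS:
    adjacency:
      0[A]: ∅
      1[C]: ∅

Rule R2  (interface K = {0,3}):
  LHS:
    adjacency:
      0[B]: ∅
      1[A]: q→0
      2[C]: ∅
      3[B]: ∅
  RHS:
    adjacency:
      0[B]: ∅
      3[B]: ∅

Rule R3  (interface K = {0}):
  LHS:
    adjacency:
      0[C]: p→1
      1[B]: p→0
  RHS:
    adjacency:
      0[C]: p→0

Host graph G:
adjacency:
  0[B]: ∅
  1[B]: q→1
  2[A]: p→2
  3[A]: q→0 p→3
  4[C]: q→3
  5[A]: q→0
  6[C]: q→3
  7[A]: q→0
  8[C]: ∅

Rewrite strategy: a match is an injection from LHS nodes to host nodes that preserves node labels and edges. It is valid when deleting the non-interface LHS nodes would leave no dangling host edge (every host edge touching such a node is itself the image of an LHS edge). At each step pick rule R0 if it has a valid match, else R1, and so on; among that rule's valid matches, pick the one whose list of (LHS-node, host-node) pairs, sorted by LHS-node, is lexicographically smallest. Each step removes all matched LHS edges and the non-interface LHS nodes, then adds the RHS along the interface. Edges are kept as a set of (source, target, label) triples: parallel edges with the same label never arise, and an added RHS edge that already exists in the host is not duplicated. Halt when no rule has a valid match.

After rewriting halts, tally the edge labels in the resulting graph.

Answer: p:1 q:3

Derivation:
initial: |V|=9 |E|=8  E = 1-q->1 2-p->2 3-q->0 3-p->3 4-q->3 5-q->0 6-q->3 7-q->0
step 1: apply R1 at {0↦3, 1↦4}  → |V|=9 |E|=6  E = 1-q->1 2-p->2 3-q->0 5-q->0 6-q->3 7-q->0
step 2: apply R2 at {0↦0, 1↦5, 2↦4, 3↦1}  → |V|=7 |E|=5  E = 1-q->1 2-p->2 3-q->0 6-q->3 7-q->0
step 3: apply R2 at {0↦0, 1↦7, 2↦8, 3↦1}  → |V|=5 |E|=4  E = 1-q->1 2-p->2 3-q->0 6-q->3
halt: no rule applies after step 3
NF edges: [(1, 1, 'q'), (2, 2, 'p'), (3, 0, 'q'), (6, 3, 'q')]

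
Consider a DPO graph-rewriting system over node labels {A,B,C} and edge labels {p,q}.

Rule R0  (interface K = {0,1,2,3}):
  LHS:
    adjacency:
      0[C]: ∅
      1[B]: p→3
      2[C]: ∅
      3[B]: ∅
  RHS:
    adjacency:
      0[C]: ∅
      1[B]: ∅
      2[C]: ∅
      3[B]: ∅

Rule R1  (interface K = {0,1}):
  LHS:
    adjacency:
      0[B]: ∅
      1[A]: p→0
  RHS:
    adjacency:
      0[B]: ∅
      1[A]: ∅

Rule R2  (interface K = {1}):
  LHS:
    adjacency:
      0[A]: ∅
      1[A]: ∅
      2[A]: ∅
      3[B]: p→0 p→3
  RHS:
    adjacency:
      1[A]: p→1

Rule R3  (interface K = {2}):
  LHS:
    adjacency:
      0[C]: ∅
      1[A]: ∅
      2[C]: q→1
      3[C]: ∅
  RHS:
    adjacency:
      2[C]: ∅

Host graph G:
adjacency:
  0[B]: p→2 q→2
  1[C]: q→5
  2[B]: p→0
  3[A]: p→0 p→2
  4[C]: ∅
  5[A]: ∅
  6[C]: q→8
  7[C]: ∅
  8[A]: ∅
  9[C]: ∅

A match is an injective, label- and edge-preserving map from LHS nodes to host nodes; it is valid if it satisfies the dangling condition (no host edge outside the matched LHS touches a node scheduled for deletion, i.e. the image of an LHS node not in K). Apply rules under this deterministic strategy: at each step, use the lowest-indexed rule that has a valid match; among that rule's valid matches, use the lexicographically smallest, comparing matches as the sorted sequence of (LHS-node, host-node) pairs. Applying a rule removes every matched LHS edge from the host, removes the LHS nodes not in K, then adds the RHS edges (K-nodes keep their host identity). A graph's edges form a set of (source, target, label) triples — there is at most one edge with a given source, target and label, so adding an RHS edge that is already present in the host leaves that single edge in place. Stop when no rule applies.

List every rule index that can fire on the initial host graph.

Answer: [R0,R1,R3]

Rewrite trace:
R0: 40 valid matches — {0↦1, 1↦0, 2↦4, 3↦2}, {0↦1, 1↦0, 2↦6, 3↦2}, {0↦1, 1↦0, 2↦7, 3↦2} (+37 more)
R1: 2 valid matches — {0↦0, 1↦3}, {0↦2, 1↦3}
R2: no valid match — LHS pattern not found
R3: 12 valid matches — {0↦4, 1↦5, 2↦1, 3↦7}, {0↦4, 1↦5, 2↦1, 3↦9}, {0↦4, 1↦8, 2↦6, 3↦7} (+9 more)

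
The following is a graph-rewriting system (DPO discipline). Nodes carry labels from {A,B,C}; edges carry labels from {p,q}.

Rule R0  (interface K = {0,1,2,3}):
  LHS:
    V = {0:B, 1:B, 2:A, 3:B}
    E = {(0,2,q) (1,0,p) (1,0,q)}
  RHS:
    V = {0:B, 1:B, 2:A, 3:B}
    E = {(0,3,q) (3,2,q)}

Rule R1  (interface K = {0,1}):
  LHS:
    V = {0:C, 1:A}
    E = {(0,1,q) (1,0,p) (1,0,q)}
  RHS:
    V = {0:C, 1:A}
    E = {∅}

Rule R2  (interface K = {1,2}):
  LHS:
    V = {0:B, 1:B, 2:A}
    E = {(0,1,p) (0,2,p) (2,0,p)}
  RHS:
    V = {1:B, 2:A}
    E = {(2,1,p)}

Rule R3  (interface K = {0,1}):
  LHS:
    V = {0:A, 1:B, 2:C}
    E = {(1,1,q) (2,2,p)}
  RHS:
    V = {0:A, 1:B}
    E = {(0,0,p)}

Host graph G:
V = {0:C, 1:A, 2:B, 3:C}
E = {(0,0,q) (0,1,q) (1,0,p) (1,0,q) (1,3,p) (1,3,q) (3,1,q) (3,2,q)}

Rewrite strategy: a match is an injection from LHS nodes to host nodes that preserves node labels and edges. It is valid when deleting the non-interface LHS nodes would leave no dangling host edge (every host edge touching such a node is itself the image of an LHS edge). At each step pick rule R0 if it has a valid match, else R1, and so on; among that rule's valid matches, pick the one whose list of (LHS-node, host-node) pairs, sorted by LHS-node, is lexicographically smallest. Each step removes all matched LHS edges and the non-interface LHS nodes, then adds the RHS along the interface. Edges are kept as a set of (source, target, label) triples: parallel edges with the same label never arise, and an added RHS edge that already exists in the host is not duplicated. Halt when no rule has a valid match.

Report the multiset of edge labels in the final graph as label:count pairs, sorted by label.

[0] host  ⇒  4 nodes, 8 edges  {0-q->0 0-q->1 1-p->0 1-q->0 1-p->3 1-q->3 3-q->1 3-q->2}
[1] R1 @ {0↦0, 1↦1}  ⇒  4 nodes, 5 edges  {0-q->0 1-p->3 1-q->3 3-q->1 3-q->2}
[2] R1 @ {0↦3, 1↦1}  ⇒  4 nodes, 2 edges  {0-q->0 3-q->2}
final graph: no rule applies after step 2
NF edges: [(0, 0, 'q'), (3, 2, 'q')]

Answer: q:2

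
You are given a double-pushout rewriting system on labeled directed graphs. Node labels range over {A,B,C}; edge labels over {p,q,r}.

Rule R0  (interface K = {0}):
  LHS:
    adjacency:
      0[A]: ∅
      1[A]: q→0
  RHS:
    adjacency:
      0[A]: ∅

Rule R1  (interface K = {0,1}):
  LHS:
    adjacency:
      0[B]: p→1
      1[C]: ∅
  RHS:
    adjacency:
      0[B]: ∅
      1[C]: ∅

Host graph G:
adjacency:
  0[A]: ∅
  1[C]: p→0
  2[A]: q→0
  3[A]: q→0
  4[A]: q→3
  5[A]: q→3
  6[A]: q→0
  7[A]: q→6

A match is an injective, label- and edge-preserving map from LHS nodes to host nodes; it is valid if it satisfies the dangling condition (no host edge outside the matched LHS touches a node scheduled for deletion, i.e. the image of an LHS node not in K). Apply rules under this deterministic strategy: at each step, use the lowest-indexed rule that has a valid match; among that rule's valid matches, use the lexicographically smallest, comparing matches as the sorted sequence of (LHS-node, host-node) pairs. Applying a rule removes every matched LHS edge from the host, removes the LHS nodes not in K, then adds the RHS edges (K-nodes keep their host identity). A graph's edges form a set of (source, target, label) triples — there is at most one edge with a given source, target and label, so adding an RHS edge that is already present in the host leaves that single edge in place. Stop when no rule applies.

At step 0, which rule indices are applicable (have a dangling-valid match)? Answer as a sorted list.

R0: 4 valid matches — {0↦0, 1↦2}, {0↦3, 1↦4}, {0↦3, 1↦5} (+1 more)
R1: no valid match — LHS pattern not found

Answer: [R0]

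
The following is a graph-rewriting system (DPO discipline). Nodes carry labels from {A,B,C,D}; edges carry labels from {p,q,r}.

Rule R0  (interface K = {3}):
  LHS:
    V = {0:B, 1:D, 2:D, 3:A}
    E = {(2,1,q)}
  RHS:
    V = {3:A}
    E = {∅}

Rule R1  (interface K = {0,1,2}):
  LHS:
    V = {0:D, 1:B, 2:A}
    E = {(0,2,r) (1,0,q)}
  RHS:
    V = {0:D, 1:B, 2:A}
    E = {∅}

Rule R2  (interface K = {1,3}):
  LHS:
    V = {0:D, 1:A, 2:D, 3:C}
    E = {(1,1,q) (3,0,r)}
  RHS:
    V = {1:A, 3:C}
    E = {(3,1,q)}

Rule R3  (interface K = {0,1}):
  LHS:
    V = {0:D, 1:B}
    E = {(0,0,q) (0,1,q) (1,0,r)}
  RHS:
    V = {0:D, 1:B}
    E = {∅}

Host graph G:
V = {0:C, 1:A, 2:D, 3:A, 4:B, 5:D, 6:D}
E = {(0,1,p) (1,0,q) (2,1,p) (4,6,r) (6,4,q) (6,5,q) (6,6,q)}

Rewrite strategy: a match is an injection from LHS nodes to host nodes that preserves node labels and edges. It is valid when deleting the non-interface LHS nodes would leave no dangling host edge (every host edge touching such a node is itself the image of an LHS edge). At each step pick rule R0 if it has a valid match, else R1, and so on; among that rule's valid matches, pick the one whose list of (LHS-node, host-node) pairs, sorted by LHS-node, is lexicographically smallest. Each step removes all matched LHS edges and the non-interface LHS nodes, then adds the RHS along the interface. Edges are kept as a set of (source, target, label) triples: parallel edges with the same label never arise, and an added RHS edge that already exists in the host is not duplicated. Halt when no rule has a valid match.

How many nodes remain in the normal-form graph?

initial: |V|=7 |E|=7  E = 0-p->1 1-q->0 2-p->1 4-r->6 6-q->4 6-q->5 6-q->6
step 1: apply R3 at {0↦6, 1↦4}  → |V|=7 |E|=4  E = 0-p->1 1-q->0 2-p->1 6-q->5
step 2: apply R0 at {0↦4, 1↦5, 2↦6, 3↦1}  → |V|=4 |E|=3  E = 0-p->1 1-q->0 2-p->1
halt: no rule applies after step 2
NF nodes: {0:C, 1:A, 2:D, 3:A}

Answer: 4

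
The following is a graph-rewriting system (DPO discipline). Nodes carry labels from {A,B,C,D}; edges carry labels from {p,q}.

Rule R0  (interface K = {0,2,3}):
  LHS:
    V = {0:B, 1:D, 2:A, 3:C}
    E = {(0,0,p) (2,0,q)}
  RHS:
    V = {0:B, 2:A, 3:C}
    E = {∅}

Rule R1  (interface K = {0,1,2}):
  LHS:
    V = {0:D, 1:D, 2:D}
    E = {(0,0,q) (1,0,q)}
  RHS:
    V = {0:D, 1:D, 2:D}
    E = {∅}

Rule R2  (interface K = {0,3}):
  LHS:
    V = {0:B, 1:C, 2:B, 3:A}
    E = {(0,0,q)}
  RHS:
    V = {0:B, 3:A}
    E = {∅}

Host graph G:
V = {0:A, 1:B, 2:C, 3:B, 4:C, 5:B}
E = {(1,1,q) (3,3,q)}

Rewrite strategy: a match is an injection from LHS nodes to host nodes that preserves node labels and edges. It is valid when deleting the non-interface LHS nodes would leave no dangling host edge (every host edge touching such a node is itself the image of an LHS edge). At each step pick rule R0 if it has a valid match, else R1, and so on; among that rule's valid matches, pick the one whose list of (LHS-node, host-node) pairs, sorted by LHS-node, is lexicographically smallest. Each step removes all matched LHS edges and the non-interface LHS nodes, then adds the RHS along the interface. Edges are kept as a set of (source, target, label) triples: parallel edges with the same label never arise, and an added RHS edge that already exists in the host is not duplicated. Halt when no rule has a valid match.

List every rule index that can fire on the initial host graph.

Answer: [R2]

Rewrite trace:
R0: no valid match — LHS pattern not found
R1: no valid match — LHS pattern not found
R2: 4 valid matches — {0↦1, 1↦2, 2↦5, 3↦0}, {0↦1, 1↦4, 2↦5, 3↦0}, {0↦3, 1↦2, 2↦5, 3↦0} (+1 more)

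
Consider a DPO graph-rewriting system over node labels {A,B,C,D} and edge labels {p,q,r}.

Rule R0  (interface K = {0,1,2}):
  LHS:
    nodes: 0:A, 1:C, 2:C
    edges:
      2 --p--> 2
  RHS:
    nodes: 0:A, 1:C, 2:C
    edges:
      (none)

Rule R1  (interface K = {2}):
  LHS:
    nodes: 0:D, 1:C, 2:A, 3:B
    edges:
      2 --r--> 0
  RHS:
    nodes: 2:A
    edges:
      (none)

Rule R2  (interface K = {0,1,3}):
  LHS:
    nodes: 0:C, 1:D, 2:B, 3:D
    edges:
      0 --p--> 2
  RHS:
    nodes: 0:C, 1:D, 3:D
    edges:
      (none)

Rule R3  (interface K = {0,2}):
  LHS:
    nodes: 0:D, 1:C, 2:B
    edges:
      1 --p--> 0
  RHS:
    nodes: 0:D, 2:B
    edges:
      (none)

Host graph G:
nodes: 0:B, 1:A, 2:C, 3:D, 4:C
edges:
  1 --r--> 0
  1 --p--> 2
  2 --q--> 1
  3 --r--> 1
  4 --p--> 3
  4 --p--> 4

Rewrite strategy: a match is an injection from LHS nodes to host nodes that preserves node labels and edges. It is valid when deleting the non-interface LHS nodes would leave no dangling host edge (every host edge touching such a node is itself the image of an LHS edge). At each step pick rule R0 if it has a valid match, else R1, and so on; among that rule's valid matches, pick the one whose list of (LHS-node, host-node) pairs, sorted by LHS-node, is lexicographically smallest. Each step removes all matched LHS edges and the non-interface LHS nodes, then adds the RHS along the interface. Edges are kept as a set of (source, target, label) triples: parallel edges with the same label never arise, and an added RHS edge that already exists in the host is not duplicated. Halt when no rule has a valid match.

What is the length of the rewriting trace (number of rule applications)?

Answer: 2

Steps:
start.  V:5 E:6  edges: 1-r->0 1-p->2 2-q->1 3-r->1 4-p->3 4-p->4
1. fire R0 via {0↦1, 1↦2, 2↦4}  →  V:5 E:5  edges: 1-r->0 1-p->2 2-q->1 3-r->1 4-p->3
2. fire R3 via {0↦3, 1↦4, 2↦0}  →  V:4 E:4  edges: 1-r->0 1-p->2 2-q->1 3-r->1
final graph: no rule applies after step 2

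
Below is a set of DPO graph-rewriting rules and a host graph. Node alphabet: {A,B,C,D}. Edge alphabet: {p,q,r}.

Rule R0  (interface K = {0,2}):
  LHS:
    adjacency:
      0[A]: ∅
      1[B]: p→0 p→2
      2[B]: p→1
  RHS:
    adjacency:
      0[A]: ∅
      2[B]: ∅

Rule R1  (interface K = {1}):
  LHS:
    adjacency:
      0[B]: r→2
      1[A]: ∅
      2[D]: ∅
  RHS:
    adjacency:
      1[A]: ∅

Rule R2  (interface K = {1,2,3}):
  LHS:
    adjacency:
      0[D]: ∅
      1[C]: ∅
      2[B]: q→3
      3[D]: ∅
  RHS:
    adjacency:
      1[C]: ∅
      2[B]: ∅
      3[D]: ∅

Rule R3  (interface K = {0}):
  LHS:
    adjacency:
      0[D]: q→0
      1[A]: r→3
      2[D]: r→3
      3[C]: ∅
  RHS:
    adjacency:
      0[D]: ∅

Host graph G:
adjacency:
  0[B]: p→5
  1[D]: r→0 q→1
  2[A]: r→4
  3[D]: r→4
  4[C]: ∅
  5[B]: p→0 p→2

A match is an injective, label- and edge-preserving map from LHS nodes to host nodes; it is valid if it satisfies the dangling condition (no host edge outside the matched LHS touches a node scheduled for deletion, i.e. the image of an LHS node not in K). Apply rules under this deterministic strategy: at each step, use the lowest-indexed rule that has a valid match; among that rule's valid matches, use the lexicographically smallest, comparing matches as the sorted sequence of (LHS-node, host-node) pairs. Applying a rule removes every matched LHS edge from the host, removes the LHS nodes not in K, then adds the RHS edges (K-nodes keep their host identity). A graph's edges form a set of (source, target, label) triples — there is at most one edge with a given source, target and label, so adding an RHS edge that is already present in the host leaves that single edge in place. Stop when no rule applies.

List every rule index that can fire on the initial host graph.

Answer: [R0]

Rewrite trace:
R0: 1 valid match — {0↦2, 1↦5, 2↦0}
R1: no valid match — LHS pattern not found
R2: no valid match — LHS pattern not found
R3: no valid match — 1 raw match, all fail dangling condition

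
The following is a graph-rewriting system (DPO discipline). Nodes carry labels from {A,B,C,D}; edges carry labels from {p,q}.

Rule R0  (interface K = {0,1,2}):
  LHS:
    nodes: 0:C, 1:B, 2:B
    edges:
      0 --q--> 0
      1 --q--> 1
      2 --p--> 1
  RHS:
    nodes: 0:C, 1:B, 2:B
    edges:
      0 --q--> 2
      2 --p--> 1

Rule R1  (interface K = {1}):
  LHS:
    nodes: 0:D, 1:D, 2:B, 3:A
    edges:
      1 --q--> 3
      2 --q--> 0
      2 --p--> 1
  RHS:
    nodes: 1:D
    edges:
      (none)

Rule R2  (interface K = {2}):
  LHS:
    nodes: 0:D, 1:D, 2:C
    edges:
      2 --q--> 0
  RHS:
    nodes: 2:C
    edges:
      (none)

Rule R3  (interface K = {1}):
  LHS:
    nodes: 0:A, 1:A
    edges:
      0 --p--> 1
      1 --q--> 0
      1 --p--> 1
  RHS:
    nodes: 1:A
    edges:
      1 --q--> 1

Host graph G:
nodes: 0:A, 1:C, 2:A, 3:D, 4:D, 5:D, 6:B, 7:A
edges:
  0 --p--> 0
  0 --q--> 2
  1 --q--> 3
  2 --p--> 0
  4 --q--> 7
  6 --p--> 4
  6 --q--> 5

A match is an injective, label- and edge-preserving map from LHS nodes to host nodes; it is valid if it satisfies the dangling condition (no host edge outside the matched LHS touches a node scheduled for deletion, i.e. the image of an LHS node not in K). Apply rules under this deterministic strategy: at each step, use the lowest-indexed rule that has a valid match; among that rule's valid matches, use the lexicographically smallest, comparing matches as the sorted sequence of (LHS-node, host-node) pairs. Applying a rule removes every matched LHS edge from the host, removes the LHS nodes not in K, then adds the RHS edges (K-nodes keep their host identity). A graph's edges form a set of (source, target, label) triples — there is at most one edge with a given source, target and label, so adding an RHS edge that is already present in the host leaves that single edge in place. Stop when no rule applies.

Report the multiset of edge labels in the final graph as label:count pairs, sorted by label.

[0] host  ⇒  8 nodes, 7 edges  {0-p->0 0-q->2 1-q->3 2-p->0 4-q->7 6-p->4 6-q->5}
[1] R1 @ {0↦5, 1↦4, 2↦6, 3↦7}  ⇒  5 nodes, 4 edges  {0-p->0 0-q->2 1-q->3 2-p->0}
[2] R2 @ {0↦3, 1↦4, 2↦1}  ⇒  3 nodes, 3 edges  {0-p->0 0-q->2 2-p->0}
[3] R3 @ {0↦2, 1↦0}  ⇒  2 nodes, 1 edges  {0-q->0}
final graph: no rule applies after step 3
NF edges: [(0, 0, 'q')]

Answer: q:1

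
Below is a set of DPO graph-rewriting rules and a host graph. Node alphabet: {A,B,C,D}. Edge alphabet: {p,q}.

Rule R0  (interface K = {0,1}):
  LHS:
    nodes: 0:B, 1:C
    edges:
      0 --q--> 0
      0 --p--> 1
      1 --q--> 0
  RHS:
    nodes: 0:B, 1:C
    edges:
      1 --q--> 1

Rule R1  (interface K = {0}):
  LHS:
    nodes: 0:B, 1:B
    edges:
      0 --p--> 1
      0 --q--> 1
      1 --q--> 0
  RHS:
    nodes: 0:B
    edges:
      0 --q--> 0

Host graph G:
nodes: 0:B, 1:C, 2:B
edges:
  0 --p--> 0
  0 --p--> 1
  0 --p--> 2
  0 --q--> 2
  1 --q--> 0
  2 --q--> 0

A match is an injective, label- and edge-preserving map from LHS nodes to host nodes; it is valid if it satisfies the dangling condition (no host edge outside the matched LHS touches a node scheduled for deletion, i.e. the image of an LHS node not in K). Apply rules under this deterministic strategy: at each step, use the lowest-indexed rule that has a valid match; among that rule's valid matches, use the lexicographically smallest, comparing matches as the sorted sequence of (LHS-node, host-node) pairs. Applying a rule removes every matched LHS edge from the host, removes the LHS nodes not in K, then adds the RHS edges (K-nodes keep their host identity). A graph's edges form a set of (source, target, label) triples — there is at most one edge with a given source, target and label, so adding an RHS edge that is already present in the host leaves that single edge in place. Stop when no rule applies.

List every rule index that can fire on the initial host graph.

Answer: [R1]

Rewrite trace:
R0: no valid match — LHS pattern not found
R1: 1 valid match — {0↦0, 1↦2}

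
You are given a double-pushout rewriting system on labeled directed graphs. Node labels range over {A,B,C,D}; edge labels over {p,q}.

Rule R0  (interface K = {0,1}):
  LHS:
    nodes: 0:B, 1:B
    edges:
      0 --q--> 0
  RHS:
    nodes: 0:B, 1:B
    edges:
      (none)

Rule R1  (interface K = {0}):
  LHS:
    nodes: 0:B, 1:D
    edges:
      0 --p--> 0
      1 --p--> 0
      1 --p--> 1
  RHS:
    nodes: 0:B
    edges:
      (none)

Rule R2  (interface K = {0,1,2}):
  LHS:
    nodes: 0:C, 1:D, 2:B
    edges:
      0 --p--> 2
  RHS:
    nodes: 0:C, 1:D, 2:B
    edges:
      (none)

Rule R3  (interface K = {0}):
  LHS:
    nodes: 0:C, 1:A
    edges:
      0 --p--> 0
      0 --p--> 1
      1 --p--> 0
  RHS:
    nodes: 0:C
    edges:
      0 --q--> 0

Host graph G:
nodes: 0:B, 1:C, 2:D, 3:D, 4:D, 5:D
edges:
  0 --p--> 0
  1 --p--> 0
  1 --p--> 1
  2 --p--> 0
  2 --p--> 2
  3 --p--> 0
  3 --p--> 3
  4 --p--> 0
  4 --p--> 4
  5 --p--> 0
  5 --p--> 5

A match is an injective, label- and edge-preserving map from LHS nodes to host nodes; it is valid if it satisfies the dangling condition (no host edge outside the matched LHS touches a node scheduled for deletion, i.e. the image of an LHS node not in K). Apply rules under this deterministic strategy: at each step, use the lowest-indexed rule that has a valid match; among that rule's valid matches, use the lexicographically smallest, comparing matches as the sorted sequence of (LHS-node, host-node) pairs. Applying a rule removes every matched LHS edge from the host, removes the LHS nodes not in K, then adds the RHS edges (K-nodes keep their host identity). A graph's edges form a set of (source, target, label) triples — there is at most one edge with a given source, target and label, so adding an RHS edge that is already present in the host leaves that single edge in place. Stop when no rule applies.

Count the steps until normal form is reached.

Answer: 2

Derivation:
[0] host  ⇒  6 nodes, 11 edges  {0-p->0 1-p->0 1-p->1 2-p->0 2-p->2 3-p->0 3-p->3 4-p->0 4-p->4 5-p->0 5-p->5}
[1] R1 @ {0↦0, 1↦2}  ⇒  5 nodes, 8 edges  {1-p->0 1-p->1 3-p->0 3-p->3 4-p->0 4-p->4 5-p->0 5-p->5}
[2] R2 @ {0↦1, 1↦3, 2↦0}  ⇒  5 nodes, 7 edges  {1-p->1 3-p->0 3-p->3 4-p->0 4-p->4 5-p->0 5-p->5}
halt: no rule applies after step 2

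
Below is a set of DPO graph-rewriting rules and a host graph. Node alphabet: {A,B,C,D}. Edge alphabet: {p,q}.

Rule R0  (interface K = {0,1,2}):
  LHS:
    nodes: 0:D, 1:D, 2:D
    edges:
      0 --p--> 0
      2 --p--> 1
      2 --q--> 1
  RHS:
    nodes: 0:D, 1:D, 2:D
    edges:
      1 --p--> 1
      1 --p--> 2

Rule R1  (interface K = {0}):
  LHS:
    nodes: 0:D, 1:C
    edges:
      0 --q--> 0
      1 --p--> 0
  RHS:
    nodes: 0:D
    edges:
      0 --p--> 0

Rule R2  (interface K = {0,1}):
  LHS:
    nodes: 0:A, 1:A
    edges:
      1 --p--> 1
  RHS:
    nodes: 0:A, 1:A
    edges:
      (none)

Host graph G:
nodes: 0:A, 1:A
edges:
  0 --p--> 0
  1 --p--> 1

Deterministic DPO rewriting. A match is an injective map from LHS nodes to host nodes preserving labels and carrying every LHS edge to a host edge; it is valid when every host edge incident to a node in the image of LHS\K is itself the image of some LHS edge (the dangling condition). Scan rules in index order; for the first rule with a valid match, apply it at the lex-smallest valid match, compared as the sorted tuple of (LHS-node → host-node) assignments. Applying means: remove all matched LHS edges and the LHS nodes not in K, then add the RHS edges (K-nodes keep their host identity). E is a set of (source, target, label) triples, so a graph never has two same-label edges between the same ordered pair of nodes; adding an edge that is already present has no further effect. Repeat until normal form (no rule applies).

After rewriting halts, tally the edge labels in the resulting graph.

initial: |V|=2 |E|=2  E = 0-p->0 1-p->1
step 1: apply R2 at {0↦0, 1↦1}  → |V|=2 |E|=1  E = 0-p->0
step 2: apply R2 at {0↦1, 1↦0}  → |V|=2 |E|=0  E = ∅
final graph: no rule applies after step 2
NF edges: []

Answer: (no edges)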